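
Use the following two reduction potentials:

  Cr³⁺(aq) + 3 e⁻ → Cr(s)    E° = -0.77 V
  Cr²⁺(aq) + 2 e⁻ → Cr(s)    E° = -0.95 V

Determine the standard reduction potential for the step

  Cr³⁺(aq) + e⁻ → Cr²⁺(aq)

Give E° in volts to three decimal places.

Sequential free energies add, so n₃E°₃ = n₁E°₁ + n₂E°₂.
With n₃ = 3, and the known step contributing 2×(-0.95) V, the unknown satisfies 1·E° = 3×(-0.77) − 2×(-0.95) = -0.410.
E° = -0.410 / 1 = -0.410 V.

-0.410 V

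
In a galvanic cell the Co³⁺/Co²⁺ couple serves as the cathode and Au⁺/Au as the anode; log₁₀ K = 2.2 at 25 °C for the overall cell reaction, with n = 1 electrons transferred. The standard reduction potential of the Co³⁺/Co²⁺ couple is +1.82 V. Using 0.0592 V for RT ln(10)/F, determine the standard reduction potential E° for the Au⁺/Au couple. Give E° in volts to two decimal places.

E°cell = (0.0592/n)·log K = (0.0592/1)(2.2) = +0.130 V.
Since Co³⁺/Co²⁺ is the cathode and Au⁺/Au the anode, E°cell = E°(Co³⁺/Co²⁺) − E°(Au⁺/Au).
So E°(Au⁺/Au) = E°(Co³⁺/Co²⁺) − E°cell = (+1.82) − (+0.130) = +1.69 V.

+1.69 V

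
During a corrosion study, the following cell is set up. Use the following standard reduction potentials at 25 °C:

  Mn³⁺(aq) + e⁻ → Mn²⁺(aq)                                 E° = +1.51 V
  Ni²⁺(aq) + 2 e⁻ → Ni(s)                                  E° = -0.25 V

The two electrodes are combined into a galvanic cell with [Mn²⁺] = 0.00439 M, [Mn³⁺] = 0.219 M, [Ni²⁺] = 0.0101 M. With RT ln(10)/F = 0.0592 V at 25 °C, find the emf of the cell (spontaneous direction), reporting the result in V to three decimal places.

Mn³⁺/Mn²⁺ is the cathode (higher E°), Ni²⁺/Ni the anode: E°cell = +1.51 − (-0.25) = +1.76 V, n = 2.
Overall: 2 Mn³⁺(aq) + Ni(s) → 2 Mn²⁺(aq) + Ni²⁺(aq)
Q = [Mn²⁺]^2·[Ni²⁺] / ([Mn³⁺]^2); log Q = -5.392.
E = E° − (0.0592/n) log Q = +1.76 − (0.0592/2)(-5.392) = +1.920 V.

+1.920 V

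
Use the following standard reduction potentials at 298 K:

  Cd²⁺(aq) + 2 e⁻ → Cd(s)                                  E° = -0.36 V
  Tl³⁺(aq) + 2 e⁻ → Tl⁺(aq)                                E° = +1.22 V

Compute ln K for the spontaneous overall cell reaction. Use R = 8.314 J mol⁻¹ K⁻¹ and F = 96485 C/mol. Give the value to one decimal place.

Cathode: Tl³⁺/Tl⁺; anode: Cd²⁺/Cd. E°cell = (+1.22) − (-0.36) = +1.58 V, with n = 2.
ΔG° = −nFE° = −RT ln K, so ln K = nFE°/(RT) = (2)(96485)(+1.58) / ((8.314)(298)) = 123.061.

123.1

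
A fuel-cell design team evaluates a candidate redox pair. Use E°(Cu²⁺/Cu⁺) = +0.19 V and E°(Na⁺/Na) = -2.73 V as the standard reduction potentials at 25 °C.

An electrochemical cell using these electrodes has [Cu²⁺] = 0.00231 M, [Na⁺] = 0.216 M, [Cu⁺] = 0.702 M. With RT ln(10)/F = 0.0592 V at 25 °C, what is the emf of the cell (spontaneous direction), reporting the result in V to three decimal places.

Cu²⁺/Cu⁺ is the cathode (higher E°), Na⁺/Na the anode: E°cell = +0.19 − (-2.73) = +2.92 V, n = 1.
Overall: Cu²⁺(aq) + Na(s) → Cu⁺(aq) + Na⁺(aq)
Q = [Cu⁺]·[Na⁺] / ([Cu²⁺]); log Q = 1.817.
E = E° − (0.0592/n) log Q = +2.92 − (0.0592/1)(1.817) = +2.812 V.

+2.812 V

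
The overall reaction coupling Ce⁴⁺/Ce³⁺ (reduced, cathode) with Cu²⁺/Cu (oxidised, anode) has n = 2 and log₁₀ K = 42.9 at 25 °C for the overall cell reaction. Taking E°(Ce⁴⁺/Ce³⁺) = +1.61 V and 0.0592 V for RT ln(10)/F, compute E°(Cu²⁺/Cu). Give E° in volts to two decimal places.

E°cell = (0.0592/n)·log K = (0.0592/2)(42.9) = +1.270 V.
Since Ce⁴⁺/Ce³⁺ is the cathode and Cu²⁺/Cu the anode, E°cell = E°(Ce⁴⁺/Ce³⁺) − E°(Cu²⁺/Cu).
So E°(Cu²⁺/Cu) = E°(Ce⁴⁺/Ce³⁺) − E°cell = (+1.61) − (+1.270) = +0.34 V.

+0.34 V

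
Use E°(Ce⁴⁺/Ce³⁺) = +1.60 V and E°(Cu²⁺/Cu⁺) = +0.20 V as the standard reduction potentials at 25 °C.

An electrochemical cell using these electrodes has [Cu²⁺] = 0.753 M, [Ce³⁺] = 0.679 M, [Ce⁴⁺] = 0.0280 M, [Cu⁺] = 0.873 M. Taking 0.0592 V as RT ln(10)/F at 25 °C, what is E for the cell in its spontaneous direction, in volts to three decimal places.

+1.322 V

Ce⁴⁺/Ce³⁺ is the cathode (higher E°), Cu²⁺/Cu⁺ the anode: E°cell = +1.60 − (+0.20) = +1.40 V, n = 1.
Overall: Ce⁴⁺(aq) + Cu⁺(aq) → Ce³⁺(aq) + Cu²⁺(aq)
Q = [Ce³⁺]·[Cu²⁺] / ([Ce⁴⁺]·[Cu⁺]); log Q = 1.320.
E = E° − (0.0592/n) log Q = +1.40 − (0.0592/1)(1.320) = +1.322 V.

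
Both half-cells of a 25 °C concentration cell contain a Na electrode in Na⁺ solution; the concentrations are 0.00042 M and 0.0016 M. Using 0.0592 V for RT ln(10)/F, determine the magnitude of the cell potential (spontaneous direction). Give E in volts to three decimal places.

+0.034 V

For a concentration cell E°cell = 0. The 0.0016 M side is the cathode (reduction is favoured where [Na⁺] is higher).
With n = 1, E = −(0.0592/1) log([Na⁺]ₐₙ/[Na⁺]꜀ₐₜ) = −(0.0592/1) log(0.00042/0.0016) = −(0.0592/1)(-0.581) = +0.034 V.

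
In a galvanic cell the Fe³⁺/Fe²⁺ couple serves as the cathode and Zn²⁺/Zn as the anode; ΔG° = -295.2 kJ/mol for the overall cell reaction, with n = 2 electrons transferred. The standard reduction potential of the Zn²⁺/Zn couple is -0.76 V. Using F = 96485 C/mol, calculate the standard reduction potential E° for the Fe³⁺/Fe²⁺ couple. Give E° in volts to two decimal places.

E°cell = −ΔG°/(nF) = −(-295.2×10³)/((2)(96485)) = +1.530 V.
Since Fe³⁺/Fe²⁺ is the cathode and Zn²⁺/Zn the anode, E°cell = E°(Fe³⁺/Fe²⁺) − E°(Zn²⁺/Zn).
So E°(Fe³⁺/Fe²⁺) = E°cell + E°(Zn²⁺/Zn) = +1.530 + (-0.76) = +0.77 V.

+0.77 V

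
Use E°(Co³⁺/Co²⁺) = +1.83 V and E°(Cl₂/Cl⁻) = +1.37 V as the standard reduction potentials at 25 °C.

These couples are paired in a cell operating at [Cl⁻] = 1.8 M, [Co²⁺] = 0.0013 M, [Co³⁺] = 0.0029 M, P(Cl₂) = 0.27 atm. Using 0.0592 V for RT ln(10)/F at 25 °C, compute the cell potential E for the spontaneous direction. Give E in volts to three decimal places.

+0.513 V

Co³⁺/Co²⁺ is the cathode (higher E°), Cl₂/Cl⁻ the anode: E°cell = +1.83 − (+1.37) = +0.46 V, n = 2.
Overall: 2 Co³⁺(aq) + 2 Cl⁻(aq) → 2 Co²⁺(aq) + Cl₂(g)
Q = [Co²⁺]^2·P(Cl₂) / ([Co³⁺]^2·[Cl⁻]^2); log Q = -1.776.
E = E° − (0.0592/n) log Q = +0.46 − (0.0592/2)(-1.776) = +0.513 V.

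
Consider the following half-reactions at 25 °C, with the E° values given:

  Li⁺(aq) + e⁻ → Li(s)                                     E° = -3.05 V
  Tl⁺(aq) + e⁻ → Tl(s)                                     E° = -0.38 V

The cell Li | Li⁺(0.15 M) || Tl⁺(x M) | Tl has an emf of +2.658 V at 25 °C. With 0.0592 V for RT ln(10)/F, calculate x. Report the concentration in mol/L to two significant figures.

0.094 M

Tl⁺/Tl is the cathode, Li⁺/Li the anode: E°cell = +2.67 V, n = 1.
Overall reaction: Tl⁺(aq) + Li(s) → Tl(s) + Li⁺(aq); Q = [Li⁺]^1/[Tl⁺]^1.
From E = E° − (0.0592/n) log Q: log Q = (E° − E)·n/0.0592 = (+2.67 − (+2.658))·1/0.0592 = 0.2027.
So 1·log[Tl⁺] = 1·log(0.15) − log Q = -0.8239 − (0.2027) = -1.0266; [Tl⁺] = 10^(-1.0266) ≈ 0.094 M.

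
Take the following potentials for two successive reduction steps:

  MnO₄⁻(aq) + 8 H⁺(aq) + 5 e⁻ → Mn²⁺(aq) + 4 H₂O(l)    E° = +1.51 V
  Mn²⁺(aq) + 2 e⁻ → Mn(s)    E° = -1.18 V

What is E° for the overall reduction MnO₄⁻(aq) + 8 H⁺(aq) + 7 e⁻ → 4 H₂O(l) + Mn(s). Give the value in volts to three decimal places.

Adding the free-energy changes (−nFE°) of the two steps gives −n₃FE°₃ = −n₁FE°₁ − n₂FE°₂.
E°₃ = (5×+1.51 + 2×-1.18) / 7 = (+5.190) / 7 = +0.741 V.
Simply averaging or adding the two E° values would be wrong; the electron-weighted sum is required.

+0.741 V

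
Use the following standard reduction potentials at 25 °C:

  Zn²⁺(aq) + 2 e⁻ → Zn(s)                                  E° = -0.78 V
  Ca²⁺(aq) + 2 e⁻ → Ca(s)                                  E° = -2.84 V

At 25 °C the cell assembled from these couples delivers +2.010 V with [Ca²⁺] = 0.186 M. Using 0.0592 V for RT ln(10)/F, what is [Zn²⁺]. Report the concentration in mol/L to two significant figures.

Zn²⁺/Zn is the cathode, Ca²⁺/Ca the anode: E°cell = +2.06 V, n = 2.
Overall reaction: Zn²⁺(aq) + Ca(s) → Zn(s) + Ca²⁺(aq); Q = [Ca²⁺]^1/[Zn²⁺]^1.
From E = E° − (0.0592/n) log Q: log Q = (E° − E)·n/0.0592 = (+2.06 − (+2.010))·2/0.0592 = 1.6892.
So 1·log[Zn²⁺] = 1·log(0.186) − log Q = -0.7305 − (1.6892) = -2.4197; [Zn²⁺] = 10^(-2.4197) ≈ 0.0038 M.

0.0038 M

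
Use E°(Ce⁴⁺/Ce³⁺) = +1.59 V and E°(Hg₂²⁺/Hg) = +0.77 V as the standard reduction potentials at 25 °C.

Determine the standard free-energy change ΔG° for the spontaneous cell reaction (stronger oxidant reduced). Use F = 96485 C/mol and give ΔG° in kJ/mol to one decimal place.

-158.2 kJ/mol

Ce⁴⁺/Ce³⁺ (E° = +1.59 V) is the cathode; Hg₂²⁺/Hg (E° = +0.77 V) is the anode, so E°cell = +0.82 V.
Balancing electrons gives n = 2 (lcm of 1 and 2).
ΔG° = −nFE° = −(2)(96485)(+0.82) = -158,235 J = -158.2 kJ/mol.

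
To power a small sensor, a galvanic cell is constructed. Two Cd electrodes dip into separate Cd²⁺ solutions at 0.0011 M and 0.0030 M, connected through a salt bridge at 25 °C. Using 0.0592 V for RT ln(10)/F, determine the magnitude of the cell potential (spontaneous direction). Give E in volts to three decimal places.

+0.013 V

For a concentration cell E°cell = 0. The 0.0030 M side is the cathode (reduction is favoured where [Cd²⁺] is higher).
With n = 2, E = −(0.0592/2) log([Cd²⁺]ₐₙ/[Cd²⁺]꜀ₐₜ) = −(0.0592/2) log(0.0011/0.003) = −(0.0592/2)(-0.436) = +0.013 V.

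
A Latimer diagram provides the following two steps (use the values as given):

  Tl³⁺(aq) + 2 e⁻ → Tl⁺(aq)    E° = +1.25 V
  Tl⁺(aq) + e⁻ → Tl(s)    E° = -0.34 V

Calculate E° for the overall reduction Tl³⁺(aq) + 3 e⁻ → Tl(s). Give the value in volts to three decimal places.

Since ΔG° = −nFE° is additive over sequential reductions, n₃E°₃ = n₁E°₁ + n₂E°₂.
E°₃ = (2×+1.25 + 1×-0.34) / 3 = (+2.160) / 3 = +0.720 V.

+0.720 V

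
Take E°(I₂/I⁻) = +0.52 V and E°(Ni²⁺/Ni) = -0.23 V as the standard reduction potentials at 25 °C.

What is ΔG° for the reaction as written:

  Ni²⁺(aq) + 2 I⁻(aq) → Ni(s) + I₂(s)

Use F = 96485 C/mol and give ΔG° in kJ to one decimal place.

As written, Ni²⁺/Ni is reduced (cathode) and I₂/I⁻ is oxidised (anode), so E°cell = (-0.23) − (+0.52) = -0.75 V.
Balancing electrons gives n = 2.
ΔG° = −nFE° = −(2)(96485)(-0.75) = 144,728 J = +144.7 kJ.

+144.7 kJ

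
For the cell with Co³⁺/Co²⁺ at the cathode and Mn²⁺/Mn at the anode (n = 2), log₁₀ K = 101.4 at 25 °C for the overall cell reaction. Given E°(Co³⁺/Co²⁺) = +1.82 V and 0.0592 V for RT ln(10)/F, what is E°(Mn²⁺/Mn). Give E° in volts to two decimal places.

-1.18 V

E°cell = (0.0592/n)·log K = (0.0592/2)(101.4) = +3.001 V.
Since Co³⁺/Co²⁺ is the cathode and Mn²⁺/Mn the anode, E°cell = E°(Co³⁺/Co²⁺) − E°(Mn²⁺/Mn).
So E°(Mn²⁺/Mn) = E°(Co³⁺/Co²⁺) − E°cell = (+1.82) − (+3.001) = -1.18 V.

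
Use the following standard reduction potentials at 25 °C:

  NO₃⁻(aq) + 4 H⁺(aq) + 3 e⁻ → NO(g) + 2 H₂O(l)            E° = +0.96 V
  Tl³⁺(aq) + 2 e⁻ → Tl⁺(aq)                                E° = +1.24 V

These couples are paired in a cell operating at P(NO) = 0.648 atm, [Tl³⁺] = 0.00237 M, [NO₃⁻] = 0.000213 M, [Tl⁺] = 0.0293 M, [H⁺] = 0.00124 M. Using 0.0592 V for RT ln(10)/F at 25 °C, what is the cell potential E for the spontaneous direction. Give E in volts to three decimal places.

Tl³⁺/Tl⁺ is the cathode (higher E°), NO₃⁻/NO the anode: E°cell = +1.24 − (+0.96) = +0.28 V, n = 6.
Overall: 3 Tl³⁺(aq) + 2 NO(g) + 4 H₂O(l) → 3 Tl⁺(aq) + 2 NO₃⁻(aq) + 8 H⁺(aq)
Q = [Tl⁺]^3·[NO₃⁻]^2·[H⁺]^8 / ([Tl³⁺]^3·P(NO)^2); log Q = -26.943.
E = E° − (0.0592/n) log Q = +0.28 − (0.0592/6)(-26.943) = +0.546 V.

+0.546 V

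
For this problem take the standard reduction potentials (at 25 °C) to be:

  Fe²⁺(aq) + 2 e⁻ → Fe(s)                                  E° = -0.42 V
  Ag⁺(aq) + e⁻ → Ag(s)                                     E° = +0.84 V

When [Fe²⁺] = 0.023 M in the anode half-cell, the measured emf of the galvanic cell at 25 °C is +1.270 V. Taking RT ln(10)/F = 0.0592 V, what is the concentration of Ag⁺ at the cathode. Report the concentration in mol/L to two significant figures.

Ag⁺/Ag is the cathode, Fe²⁺/Fe the anode: E°cell = +1.26 V, n = 2.
Overall reaction: 2 Ag⁺(aq) + Fe(s) → 2 Ag(s) + Fe²⁺(aq); Q = [Fe²⁺]^1/[Ag⁺]^2.
From E = E° − (0.0592/n) log Q: log Q = (E° − E)·n/0.0592 = (+1.26 − (+1.270))·2/0.0592 = -0.3378.
So 2·log[Ag⁺] = 1·log(0.023) − log Q = -1.6383 − (-0.3378) = -1.3005; log[Ag⁺] = -1.3005 / 2 = -0.6502; [Ag⁺] = 10^(-0.6502) ≈ 0.22 M.

0.22 M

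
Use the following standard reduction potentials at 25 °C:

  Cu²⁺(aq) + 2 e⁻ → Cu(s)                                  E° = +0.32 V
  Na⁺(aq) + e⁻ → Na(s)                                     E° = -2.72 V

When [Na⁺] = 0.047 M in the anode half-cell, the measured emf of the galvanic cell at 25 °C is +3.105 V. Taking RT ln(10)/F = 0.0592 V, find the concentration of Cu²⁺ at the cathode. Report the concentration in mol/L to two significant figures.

0.35 M

Cu²⁺/Cu is the cathode, Na⁺/Na the anode: E°cell = +3.04 V, n = 2.
Overall reaction: Cu²⁺(aq) + 2 Na(s) → Cu(s) + 2 Na⁺(aq); Q = [Na⁺]^2/[Cu²⁺]^1.
From E = E° − (0.0592/n) log Q: log Q = (E° − E)·n/0.0592 = (+3.04 − (+3.105))·2/0.0592 = -2.1959.
So 1·log[Cu²⁺] = 2·log(0.047) − log Q = -2.6558 − (-2.1959) = -0.4599; [Cu²⁺] = 10^(-0.4599) ≈ 0.35 M.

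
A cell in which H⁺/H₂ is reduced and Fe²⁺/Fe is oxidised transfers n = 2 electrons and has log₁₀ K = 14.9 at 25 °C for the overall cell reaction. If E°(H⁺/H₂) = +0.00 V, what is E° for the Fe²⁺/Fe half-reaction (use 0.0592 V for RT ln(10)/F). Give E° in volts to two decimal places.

E°cell = (0.0592/n)·log K = (0.0592/2)(14.9) = +0.441 V.
Since H⁺/H₂ is the cathode and Fe²⁺/Fe the anode, E°cell = E°(H⁺/H₂) − E°(Fe²⁺/Fe).
So E°(Fe²⁺/Fe) = E°(H⁺/H₂) − E°cell = (+0.00) − (+0.441) = -0.44 V.

-0.44 V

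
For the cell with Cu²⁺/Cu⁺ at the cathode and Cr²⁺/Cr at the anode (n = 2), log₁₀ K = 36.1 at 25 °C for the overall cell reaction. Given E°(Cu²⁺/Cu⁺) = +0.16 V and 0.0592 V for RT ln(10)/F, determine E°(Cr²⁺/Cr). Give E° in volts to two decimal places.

-0.91 V

E°cell = (0.0592/n)·log K = (0.0592/2)(36.1) = +1.069 V.
Since Cu²⁺/Cu⁺ is the cathode and Cr²⁺/Cr the anode, E°cell = E°(Cu²⁺/Cu⁺) − E°(Cr²⁺/Cr).
So E°(Cr²⁺/Cr) = E°(Cu²⁺/Cu⁺) − E°cell = (+0.16) − (+1.069) = -0.91 V.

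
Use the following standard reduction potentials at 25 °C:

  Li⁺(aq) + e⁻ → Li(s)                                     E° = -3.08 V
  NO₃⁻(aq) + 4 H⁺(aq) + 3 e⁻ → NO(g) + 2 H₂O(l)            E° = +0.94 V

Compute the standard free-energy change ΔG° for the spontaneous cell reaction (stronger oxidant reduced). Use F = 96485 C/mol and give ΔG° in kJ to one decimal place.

-1163.6 kJ

NO₃⁻/NO (E° = +0.94 V) is the cathode; Li⁺/Li (E° = -3.08 V) is the anode, so E°cell = +4.02 V.
Balancing electrons gives n = 3 (lcm of 3 and 1).
ΔG° = −nFE° = −(3)(96485)(+4.02) = -1,163,609 J = -1163.6 kJ.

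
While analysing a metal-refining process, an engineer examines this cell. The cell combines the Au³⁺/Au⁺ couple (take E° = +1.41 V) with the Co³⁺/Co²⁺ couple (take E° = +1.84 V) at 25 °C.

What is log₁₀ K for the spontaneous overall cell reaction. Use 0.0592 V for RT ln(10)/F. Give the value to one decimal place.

14.5

Cathode: Co³⁺/Co²⁺; anode: Au³⁺/Au⁺. E°cell = +0.43 V, n = 2.
log K = nE°cell / 0.0592 = (2)(+0.43) / 0.0592 = 14.5.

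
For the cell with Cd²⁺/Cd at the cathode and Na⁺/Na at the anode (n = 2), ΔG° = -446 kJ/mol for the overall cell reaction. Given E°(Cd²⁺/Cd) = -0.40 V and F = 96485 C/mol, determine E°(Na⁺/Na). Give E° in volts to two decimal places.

E°cell = −ΔG°/(nF) = −(-446×10³)/((2)(96485)) = +2.311 V.
Since Cd²⁺/Cd is the cathode and Na⁺/Na the anode, E°cell = E°(Cd²⁺/Cd) − E°(Na⁺/Na).
So E°(Na⁺/Na) = E°(Cd²⁺/Cd) − E°cell = (-0.40) − (+2.311) = -2.71 V.

-2.71 V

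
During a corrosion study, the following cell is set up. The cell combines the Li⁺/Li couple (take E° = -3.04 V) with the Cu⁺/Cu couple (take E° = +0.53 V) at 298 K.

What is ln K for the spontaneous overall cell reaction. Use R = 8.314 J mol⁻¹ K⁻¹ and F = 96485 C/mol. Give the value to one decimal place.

Cathode: Cu⁺/Cu; anode: Li⁺/Li. E°cell = (+0.53) − (-3.04) = +3.57 V, with n = 1.
ΔG° = −nFE° = −RT ln K, so ln K = nFE°/(RT) = (1)(96485)(+3.57) / ((8.314)(298)) = 139.028.

139.0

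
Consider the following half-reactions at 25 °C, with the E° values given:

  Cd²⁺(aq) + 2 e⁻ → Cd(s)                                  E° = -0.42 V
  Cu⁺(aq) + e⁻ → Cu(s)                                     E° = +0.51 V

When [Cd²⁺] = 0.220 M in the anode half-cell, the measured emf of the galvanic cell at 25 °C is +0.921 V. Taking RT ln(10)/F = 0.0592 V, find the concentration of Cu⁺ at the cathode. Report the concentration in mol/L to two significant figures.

Cu⁺/Cu is the cathode, Cd²⁺/Cd the anode: E°cell = +0.93 V, n = 2.
Overall reaction: 2 Cu⁺(aq) + Cd(s) → 2 Cu(s) + Cd²⁺(aq); Q = [Cd²⁺]^1/[Cu⁺]^2.
From E = E° − (0.0592/n) log Q: log Q = (E° − E)·n/0.0592 = (+0.93 − (+0.921))·2/0.0592 = 0.3041.
So 2·log[Cu⁺] = 1·log(0.22) − log Q = -0.6576 − (0.3041) = -0.9617; log[Cu⁺] = -0.9617 / 2 = -0.4808; [Cu⁺] = 10^(-0.4808) ≈ 0.33 M.

0.33 M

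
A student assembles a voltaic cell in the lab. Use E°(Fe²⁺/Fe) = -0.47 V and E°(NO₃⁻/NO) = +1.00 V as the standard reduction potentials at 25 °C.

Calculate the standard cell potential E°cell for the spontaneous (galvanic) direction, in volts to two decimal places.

The NO₃⁻/NO couple has the higher reduction potential, so it is the cathode; Fe²⁺/Fe is oxidised at the anode.
E°cell = E°(cathode) − E°(anode) = (+1.00) − (-0.47) = +1.47 V.

+1.47 V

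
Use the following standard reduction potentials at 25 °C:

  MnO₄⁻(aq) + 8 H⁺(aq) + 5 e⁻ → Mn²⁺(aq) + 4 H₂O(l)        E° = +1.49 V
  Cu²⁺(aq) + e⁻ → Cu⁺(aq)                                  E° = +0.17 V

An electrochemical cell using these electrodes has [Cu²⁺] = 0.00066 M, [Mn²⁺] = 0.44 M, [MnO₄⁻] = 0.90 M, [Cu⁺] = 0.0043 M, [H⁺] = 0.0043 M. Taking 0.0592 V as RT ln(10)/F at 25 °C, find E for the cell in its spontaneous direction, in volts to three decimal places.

+1.148 V

MnO₄⁻/Mn²⁺ is the cathode (higher E°), Cu²⁺/Cu⁺ the anode: E°cell = +1.49 − (+0.17) = +1.32 V, n = 5.
Overall: MnO₄⁻(aq) + 8 H⁺(aq) + 5 Cu⁺(aq) → Mn²⁺(aq) + 4 H₂O(l) + 5 Cu²⁺(aq)
Q = [Mn²⁺]·[Cu²⁺]^5 / ([MnO₄⁻]·[H⁺]^8·[Cu⁺]^5); log Q = 14.552.
E = E° − (0.0592/n) log Q = +1.32 − (0.0592/5)(14.552) = +1.148 V.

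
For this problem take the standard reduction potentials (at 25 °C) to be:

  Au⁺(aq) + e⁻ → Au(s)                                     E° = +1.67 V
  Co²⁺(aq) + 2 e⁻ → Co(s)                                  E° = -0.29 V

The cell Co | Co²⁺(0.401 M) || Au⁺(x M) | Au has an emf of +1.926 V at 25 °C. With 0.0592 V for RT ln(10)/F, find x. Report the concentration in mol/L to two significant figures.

Au⁺/Au is the cathode, Co²⁺/Co the anode: E°cell = +1.96 V, n = 2.
Overall reaction: 2 Au⁺(aq) + Co(s) → 2 Au(s) + Co²⁺(aq); Q = [Co²⁺]^1/[Au⁺]^2.
From E = E° − (0.0592/n) log Q: log Q = (E° − E)·n/0.0592 = (+1.96 − (+1.926))·2/0.0592 = 1.1486.
So 2·log[Au⁺] = 1·log(0.401) − log Q = -0.3969 − (1.1486) = -1.5455; log[Au⁺] = -1.5455 / 2 = -0.7728; [Au⁺] = 10^(-0.7728) ≈ 0.17 M.

0.17 M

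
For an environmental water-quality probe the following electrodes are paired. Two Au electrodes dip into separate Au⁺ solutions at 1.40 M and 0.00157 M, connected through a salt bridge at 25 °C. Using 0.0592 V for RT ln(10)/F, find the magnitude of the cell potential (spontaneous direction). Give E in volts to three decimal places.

For a concentration cell E°cell = 0. The 1.40 M side is the cathode (reduction is favoured where [Au⁺] is higher).
With n = 1, E = −(0.0592/1) log([Au⁺]ₐₙ/[Au⁺]꜀ₐₜ) = −(0.0592/1) log(0.00157/1.4) = −(0.0592/1)(-2.950) = +0.175 V.

+0.175 V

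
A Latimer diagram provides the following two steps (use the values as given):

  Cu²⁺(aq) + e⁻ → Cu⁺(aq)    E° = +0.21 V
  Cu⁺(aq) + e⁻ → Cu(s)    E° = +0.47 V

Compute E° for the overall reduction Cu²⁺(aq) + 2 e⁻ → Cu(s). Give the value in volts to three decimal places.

Standard free energies of sequential steps add: ΔG°₃ = ΔG°₁ + ΔG°₂, so n₃E°₃ = n₁E°₁ + n₂E°₂.
E°₃ = (1×+0.21 + 1×+0.47) / 2 = (+0.680) / 2 = +0.340 V.

+0.340 V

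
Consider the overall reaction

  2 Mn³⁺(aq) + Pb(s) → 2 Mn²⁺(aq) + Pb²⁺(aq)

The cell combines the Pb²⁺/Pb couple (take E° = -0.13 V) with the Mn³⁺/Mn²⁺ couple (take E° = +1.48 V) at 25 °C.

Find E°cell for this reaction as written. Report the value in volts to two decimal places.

+1.61 V

The Mn³⁺/Mn²⁺ couple has the higher reduction potential, so it is the cathode; Pb²⁺/Pb is oxidised at the anode.
E°cell = E°(cathode) − E°(anode) = (+1.48) − (-0.13) = +1.61 V.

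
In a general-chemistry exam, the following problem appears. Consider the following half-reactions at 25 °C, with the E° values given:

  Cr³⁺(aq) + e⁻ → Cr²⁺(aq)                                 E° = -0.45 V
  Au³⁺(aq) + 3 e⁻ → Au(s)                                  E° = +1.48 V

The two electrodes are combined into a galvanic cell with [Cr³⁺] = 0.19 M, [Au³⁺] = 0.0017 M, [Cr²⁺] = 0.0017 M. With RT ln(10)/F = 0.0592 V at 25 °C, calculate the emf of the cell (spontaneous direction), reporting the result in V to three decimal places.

+1.754 V

Au³⁺/Au is the cathode (higher E°), Cr³⁺/Cr²⁺ the anode: E°cell = +1.48 − (-0.45) = +1.93 V, n = 3.
Overall: Au³⁺(aq) + 3 Cr²⁺(aq) → Au(s) + 3 Cr³⁺(aq)
Q = [Cr³⁺]^3 / ([Au³⁺]·[Cr²⁺]^3); log Q = 8.914.
E = E° − (0.0592/n) log Q = +1.93 − (0.0592/3)(8.914) = +1.754 V.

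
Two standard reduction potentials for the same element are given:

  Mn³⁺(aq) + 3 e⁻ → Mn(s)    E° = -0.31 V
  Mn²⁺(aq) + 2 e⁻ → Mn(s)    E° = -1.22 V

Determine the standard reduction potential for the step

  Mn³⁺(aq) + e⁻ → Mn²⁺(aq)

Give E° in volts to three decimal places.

+1.510 V

Sequential free energies add, so n₃E°₃ = n₁E°₁ + n₂E°₂.
With n₃ = 3, and the known step contributing 2×(-1.22) V, the unknown satisfies 1·E° = 3×(-0.31) − 2×(-1.22) = +1.510.
E° = +1.510 / 1 = +1.510 V.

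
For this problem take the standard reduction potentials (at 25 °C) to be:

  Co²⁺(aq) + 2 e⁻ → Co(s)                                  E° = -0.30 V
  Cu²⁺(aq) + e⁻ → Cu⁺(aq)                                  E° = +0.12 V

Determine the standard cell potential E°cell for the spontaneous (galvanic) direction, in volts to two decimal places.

The Cu²⁺/Cu⁺ couple has the higher reduction potential, so it is the cathode; Co²⁺/Co is oxidised at the anode.
E°cell = E°(cathode) − E°(anode) = (+0.12) − (-0.30) = +0.42 V.

+0.42 V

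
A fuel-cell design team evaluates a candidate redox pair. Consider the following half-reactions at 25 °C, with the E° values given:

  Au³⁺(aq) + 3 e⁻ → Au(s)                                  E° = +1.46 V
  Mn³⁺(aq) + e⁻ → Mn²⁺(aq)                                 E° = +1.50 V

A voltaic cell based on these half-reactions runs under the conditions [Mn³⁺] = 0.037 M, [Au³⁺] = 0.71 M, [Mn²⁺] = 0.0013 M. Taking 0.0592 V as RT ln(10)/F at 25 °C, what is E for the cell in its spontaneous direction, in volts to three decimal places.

+0.129 V

Mn³⁺/Mn²⁺ is the cathode (higher E°), Au³⁺/Au the anode: E°cell = +1.50 − (+1.46) = +0.04 V, n = 3.
Overall: 3 Mn³⁺(aq) + Au(s) → 3 Mn²⁺(aq) + Au³⁺(aq)
Q = [Mn²⁺]^3·[Au³⁺] / ([Mn³⁺]^3); log Q = -4.512.
E = E° − (0.0592/n) log Q = +0.04 − (0.0592/3)(-4.512) = +0.129 V.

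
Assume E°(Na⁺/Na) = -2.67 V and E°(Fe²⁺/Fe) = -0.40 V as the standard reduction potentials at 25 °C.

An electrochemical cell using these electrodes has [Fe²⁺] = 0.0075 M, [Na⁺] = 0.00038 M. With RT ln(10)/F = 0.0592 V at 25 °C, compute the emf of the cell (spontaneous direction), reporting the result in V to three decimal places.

Fe²⁺/Fe is the cathode (higher E°), Na⁺/Na the anode: E°cell = -0.40 − (-2.67) = +2.27 V, n = 2.
Overall: Fe²⁺(aq) + 2 Na(s) → Fe(s) + 2 Na⁺(aq)
Q = [Na⁺]^2 / ([Fe²⁺]); log Q = -4.715.
E = E° − (0.0592/n) log Q = +2.27 − (0.0592/2)(-4.715) = +2.410 V.

+2.410 V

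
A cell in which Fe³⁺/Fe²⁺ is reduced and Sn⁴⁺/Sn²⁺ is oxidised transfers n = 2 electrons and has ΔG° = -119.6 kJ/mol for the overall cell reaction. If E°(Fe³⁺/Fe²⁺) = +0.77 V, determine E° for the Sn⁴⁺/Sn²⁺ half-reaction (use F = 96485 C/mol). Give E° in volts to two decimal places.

E°cell = −ΔG°/(nF) = −(-119.6×10³)/((2)(96485)) = +0.620 V.
Since Fe³⁺/Fe²⁺ is the cathode and Sn⁴⁺/Sn²⁺ the anode, E°cell = E°(Fe³⁺/Fe²⁺) − E°(Sn⁴⁺/Sn²⁺).
So E°(Sn⁴⁺/Sn²⁺) = E°(Fe³⁺/Fe²⁺) − E°cell = (+0.77) − (+0.620) = +0.15 V.

+0.15 V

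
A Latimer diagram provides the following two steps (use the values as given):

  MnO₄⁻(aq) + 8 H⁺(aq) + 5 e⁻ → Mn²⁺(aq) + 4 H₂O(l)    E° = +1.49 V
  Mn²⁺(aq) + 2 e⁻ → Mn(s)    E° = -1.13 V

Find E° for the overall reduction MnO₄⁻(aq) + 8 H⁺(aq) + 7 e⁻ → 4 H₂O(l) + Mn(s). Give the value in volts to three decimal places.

+0.741 V

Adding the free-energy changes (−nFE°) of the two steps gives −n₃FE°₃ = −n₁FE°₁ − n₂FE°₂.
E°₃ = (5×+1.49 + 2×-1.13) / 7 = (+5.190) / 7 = +0.741 V.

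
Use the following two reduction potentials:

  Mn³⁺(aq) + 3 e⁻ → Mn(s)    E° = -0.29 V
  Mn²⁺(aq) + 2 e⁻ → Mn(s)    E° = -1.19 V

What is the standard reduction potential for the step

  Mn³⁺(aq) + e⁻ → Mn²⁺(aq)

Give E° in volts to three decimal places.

+1.510 V

Sequential free energies add, so n₃E°₃ = n₁E°₁ + n₂E°₂.
With n₃ = 3, and the known step contributing 2×(-1.19) V, the unknown satisfies 1·E° = 3×(-0.29) − 2×(-1.19) = +1.510.
E° = +1.510 / 1 = +1.510 V.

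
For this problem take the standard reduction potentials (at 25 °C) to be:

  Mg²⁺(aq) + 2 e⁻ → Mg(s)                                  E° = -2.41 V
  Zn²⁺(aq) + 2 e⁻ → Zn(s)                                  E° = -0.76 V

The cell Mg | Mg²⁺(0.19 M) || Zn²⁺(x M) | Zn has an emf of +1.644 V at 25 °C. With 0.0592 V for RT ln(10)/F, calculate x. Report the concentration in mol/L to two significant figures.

0.12 M

Zn²⁺/Zn is the cathode, Mg²⁺/Mg the anode: E°cell = +1.65 V, n = 2.
Overall reaction: Zn²⁺(aq) + Mg(s) → Zn(s) + Mg²⁺(aq); Q = [Mg²⁺]^1/[Zn²⁺]^1.
From E = E° − (0.0592/n) log Q: log Q = (E° − E)·n/0.0592 = (+1.65 − (+1.644))·2/0.0592 = 0.2027.
So 1·log[Zn²⁺] = 1·log(0.19) − log Q = -0.7212 − (0.2027) = -0.9239; [Zn²⁺] = 10^(-0.9239) ≈ 0.12 M.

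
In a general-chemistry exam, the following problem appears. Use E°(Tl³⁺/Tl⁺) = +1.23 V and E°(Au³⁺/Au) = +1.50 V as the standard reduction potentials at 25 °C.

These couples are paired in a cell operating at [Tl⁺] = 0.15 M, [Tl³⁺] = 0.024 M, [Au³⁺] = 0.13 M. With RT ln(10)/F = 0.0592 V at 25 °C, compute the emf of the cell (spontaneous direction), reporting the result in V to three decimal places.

+0.276 V

Au³⁺/Au is the cathode (higher E°), Tl³⁺/Tl⁺ the anode: E°cell = +1.50 − (+1.23) = +0.27 V, n = 6.
Overall: 2 Au³⁺(aq) + 3 Tl⁺(aq) → 2 Au(s) + 3 Tl³⁺(aq)
Q = [Tl³⁺]^3 / ([Au³⁺]^2·[Tl⁺]^3); log Q = -0.616.
E = E° − (0.0592/n) log Q = +0.27 − (0.0592/6)(-0.616) = +0.276 V.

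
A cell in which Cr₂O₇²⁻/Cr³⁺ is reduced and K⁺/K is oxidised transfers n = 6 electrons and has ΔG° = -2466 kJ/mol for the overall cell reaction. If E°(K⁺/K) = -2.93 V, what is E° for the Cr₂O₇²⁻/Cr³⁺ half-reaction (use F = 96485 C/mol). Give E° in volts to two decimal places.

E°cell = −ΔG°/(nF) = −(-2466×10³)/((6)(96485)) = +4.260 V.
Since Cr₂O₇²⁻/Cr³⁺ is the cathode and K⁺/K the anode, E°cell = E°(Cr₂O₇²⁻/Cr³⁺) − E°(K⁺/K).
So E°(Cr₂O₇²⁻/Cr³⁺) = E°cell + E°(K⁺/K) = +4.260 + (-2.93) = +1.33 V.

+1.33 V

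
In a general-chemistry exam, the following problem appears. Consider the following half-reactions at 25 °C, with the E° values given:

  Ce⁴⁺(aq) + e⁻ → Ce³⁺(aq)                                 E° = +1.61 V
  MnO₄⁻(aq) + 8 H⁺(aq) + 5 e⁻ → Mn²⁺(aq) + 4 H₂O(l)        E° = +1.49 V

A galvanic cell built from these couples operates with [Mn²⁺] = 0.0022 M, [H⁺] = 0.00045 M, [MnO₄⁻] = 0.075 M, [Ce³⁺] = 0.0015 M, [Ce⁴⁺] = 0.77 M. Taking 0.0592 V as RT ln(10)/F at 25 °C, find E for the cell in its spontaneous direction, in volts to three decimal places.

Ce⁴⁺/Ce³⁺ is the cathode (higher E°), MnO₄⁻/Mn²⁺ the anode: E°cell = +1.61 − (+1.49) = +0.12 V, n = 5.
Overall: 5 Ce⁴⁺(aq) + Mn²⁺(aq) + 4 H₂O(l) → 5 Ce³⁺(aq) + MnO₄⁻(aq) + 8 H⁺(aq)
Q = [Ce³⁺]^5·[MnO₄⁻]·[H⁺]^8 / ([Ce⁴⁺]^5·[Mn²⁺]); log Q = -38.794.
E = E° − (0.0592/n) log Q = +0.12 − (0.0592/5)(-38.794) = +0.579 V.

+0.579 V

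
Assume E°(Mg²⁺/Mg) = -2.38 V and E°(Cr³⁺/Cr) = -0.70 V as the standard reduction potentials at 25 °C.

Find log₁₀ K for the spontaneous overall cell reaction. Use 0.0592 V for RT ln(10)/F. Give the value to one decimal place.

Cathode: Cr³⁺/Cr; anode: Mg²⁺/Mg. E°cell = +1.68 V, n = 6.
log K = nE°cell / 0.0592 = (6)(+1.68) / 0.0592 = 170.3.

170.3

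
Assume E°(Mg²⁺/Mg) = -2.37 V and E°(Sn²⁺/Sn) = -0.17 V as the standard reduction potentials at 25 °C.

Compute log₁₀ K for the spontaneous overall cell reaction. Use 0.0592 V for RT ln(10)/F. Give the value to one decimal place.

Cathode: Sn²⁺/Sn; anode: Mg²⁺/Mg. E°cell = +2.20 V, n = 2.
log K = nE°cell / 0.0592 = (2)(+2.20) / 0.0592 = 74.3.

74.3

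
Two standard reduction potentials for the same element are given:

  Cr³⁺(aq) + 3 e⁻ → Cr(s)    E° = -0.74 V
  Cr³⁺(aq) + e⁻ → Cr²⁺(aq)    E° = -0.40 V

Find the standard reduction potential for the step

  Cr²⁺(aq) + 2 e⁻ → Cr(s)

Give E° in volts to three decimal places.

Sequential free energies add, so n₃E°₃ = n₁E°₁ + n₂E°₂.
With n₃ = 3, and the known step contributing 1×(-0.40) V, the unknown satisfies 2·E° = 3×(-0.74) − 1×(-0.40) = -1.820.
E° = -1.820 / 2 = -0.910 V.

-0.910 V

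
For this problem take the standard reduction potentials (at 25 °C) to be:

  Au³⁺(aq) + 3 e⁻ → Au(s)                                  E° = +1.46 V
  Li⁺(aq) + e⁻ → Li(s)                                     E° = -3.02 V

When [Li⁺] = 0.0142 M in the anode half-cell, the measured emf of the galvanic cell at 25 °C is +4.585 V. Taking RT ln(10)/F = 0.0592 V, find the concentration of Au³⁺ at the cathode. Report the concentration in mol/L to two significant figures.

0.60 M

Au³⁺/Au is the cathode, Li⁺/Li the anode: E°cell = +4.48 V, n = 3.
Overall reaction: Au³⁺(aq) + 3 Li(s) → Au(s) + 3 Li⁺(aq); Q = [Li⁺]^3/[Au³⁺]^1.
From E = E° − (0.0592/n) log Q: log Q = (E° − E)·n/0.0592 = (+4.48 − (+4.585))·3/0.0592 = -5.3209.
So 1·log[Au³⁺] = 3·log(0.0142) − log Q = -5.5431 − (-5.3209) = -0.2222; [Au³⁺] = 10^(-0.2222) ≈ 0.60 M.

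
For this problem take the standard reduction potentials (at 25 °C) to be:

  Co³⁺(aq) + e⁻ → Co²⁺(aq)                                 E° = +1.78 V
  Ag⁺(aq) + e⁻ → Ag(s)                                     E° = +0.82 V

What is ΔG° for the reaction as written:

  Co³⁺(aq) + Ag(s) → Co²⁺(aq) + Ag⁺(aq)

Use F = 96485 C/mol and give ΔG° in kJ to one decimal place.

-92.6 kJ

As written, Co³⁺/Co²⁺ is reduced (cathode) and Ag⁺/Ag is oxidised (anode), so E°cell = (+1.78) − (+0.82) = +0.96 V.
Balancing electrons gives n = 1.
ΔG° = −nFE° = −(1)(96485)(+0.96) = -92,626 J = -92.6 kJ.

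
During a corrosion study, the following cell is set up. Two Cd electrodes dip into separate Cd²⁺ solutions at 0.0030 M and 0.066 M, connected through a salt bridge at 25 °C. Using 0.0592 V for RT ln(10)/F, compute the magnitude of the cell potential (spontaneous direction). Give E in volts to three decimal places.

For a concentration cell E°cell = 0. The 0.066 M side is the cathode (reduction is favoured where [Cd²⁺] is higher).
With n = 2, E = −(0.0592/2) log([Cd²⁺]ₐₙ/[Cd²⁺]꜀ₐₜ) = −(0.0592/2) log(0.003/0.066) = −(0.0592/2)(-1.342) = +0.040 V.

+0.040 V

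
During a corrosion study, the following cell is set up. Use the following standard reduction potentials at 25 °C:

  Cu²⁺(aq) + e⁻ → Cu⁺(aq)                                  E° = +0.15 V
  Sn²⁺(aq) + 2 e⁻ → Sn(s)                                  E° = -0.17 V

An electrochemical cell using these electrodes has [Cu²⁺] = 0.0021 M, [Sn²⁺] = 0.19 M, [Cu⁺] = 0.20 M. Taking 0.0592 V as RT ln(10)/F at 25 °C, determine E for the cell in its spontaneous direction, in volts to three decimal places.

Cu²⁺/Cu⁺ is the cathode (higher E°), Sn²⁺/Sn the anode: E°cell = +0.15 − (-0.17) = +0.32 V, n = 2.
Overall: 2 Cu²⁺(aq) + Sn(s) → 2 Cu⁺(aq) + Sn²⁺(aq)
Q = [Cu⁺]^2·[Sn²⁺] / ([Cu²⁺]^2); log Q = 3.236.
E = E° − (0.0592/n) log Q = +0.32 − (0.0592/2)(3.236) = +0.224 V.

+0.224 V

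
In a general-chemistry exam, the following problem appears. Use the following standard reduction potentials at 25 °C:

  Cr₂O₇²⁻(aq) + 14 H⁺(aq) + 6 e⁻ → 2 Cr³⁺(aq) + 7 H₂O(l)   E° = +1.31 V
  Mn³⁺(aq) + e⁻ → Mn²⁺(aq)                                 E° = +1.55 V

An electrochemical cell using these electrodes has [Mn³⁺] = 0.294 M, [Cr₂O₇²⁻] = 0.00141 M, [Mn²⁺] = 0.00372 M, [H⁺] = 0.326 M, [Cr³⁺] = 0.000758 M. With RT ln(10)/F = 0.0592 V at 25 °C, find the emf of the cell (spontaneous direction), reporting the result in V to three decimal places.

+0.386 V

Mn³⁺/Mn²⁺ is the cathode (higher E°), Cr₂O₇²⁻/Cr³⁺ the anode: E°cell = +1.55 − (+1.31) = +0.24 V, n = 6.
Overall: 6 Mn³⁺(aq) + 2 Cr³⁺(aq) + 7 H₂O(l) → 6 Mn²⁺(aq) + Cr₂O₇²⁻(aq) + 14 H⁺(aq)
Q = [Mn²⁺]^6·[Cr₂O₇²⁻]·[H⁺]^14 / ([Mn³⁺]^6·[Cr³⁺]^2); log Q = -14.812.
E = E° − (0.0592/n) log Q = +0.24 − (0.0592/6)(-14.812) = +0.386 V.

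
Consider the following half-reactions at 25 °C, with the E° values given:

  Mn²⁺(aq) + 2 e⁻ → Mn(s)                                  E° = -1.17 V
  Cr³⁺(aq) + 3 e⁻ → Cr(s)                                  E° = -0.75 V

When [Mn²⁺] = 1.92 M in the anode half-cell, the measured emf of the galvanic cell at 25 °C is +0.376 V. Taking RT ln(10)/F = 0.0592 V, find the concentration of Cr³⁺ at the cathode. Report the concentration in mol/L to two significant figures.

0.016 M

Cr³⁺/Cr is the cathode, Mn²⁺/Mn the anode: E°cell = +0.42 V, n = 6.
Overall reaction: 2 Cr³⁺(aq) + 3 Mn(s) → 2 Cr(s) + 3 Mn²⁺(aq); Q = [Mn²⁺]^3/[Cr³⁺]^2.
From E = E° − (0.0592/n) log Q: log Q = (E° − E)·n/0.0592 = (+0.42 − (+0.376))·6/0.0592 = 4.4595.
So 2·log[Cr³⁺] = 3·log(1.92) − log Q = 0.8499 − (4.4595) = -3.6096; log[Cr³⁺] = -3.6096 / 2 = -1.8048; [Cr³⁺] = 10^(-1.8048) ≈ 0.016 M.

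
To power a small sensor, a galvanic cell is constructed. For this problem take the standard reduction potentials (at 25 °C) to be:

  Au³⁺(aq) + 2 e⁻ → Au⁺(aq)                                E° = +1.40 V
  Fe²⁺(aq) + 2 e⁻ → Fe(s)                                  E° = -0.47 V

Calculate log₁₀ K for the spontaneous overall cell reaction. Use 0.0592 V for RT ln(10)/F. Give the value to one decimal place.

63.2

Cathode: Au³⁺/Au⁺; anode: Fe²⁺/Fe. E°cell = +1.87 V, n = 2.
log K = nE°cell / 0.0592 = (2)(+1.87) / 0.0592 = 63.2.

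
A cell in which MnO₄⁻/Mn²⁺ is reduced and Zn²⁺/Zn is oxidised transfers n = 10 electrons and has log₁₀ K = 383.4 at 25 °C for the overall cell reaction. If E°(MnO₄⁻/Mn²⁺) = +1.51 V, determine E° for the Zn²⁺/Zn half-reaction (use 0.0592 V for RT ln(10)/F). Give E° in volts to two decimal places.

-0.76 V

E°cell = (0.0592/n)·log K = (0.0592/10)(383.4) = +2.270 V.
Since MnO₄⁻/Mn²⁺ is the cathode and Zn²⁺/Zn the anode, E°cell = E°(MnO₄⁻/Mn²⁺) − E°(Zn²⁺/Zn).
So E°(Zn²⁺/Zn) = E°(MnO₄⁻/Mn²⁺) − E°cell = (+1.51) − (+2.270) = -0.76 V.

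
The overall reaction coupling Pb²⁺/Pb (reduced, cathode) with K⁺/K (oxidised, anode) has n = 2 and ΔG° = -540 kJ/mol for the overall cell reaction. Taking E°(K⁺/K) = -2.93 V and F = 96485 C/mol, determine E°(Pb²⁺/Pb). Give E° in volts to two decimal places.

E°cell = −ΔG°/(nF) = −(-540×10³)/((2)(96485)) = +2.798 V.
Since Pb²⁺/Pb is the cathode and K⁺/K the anode, E°cell = E°(Pb²⁺/Pb) − E°(K⁺/K).
So E°(Pb²⁺/Pb) = E°cell + E°(K⁺/K) = +2.798 + (-2.93) = -0.13 V.

-0.13 V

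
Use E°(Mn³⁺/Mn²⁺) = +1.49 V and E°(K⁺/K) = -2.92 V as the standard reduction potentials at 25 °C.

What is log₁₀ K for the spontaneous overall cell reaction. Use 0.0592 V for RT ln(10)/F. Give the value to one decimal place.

74.5

Cathode: Mn³⁺/Mn²⁺; anode: K⁺/K. E°cell = +4.41 V, n = 1.
log K = nE°cell / 0.0592 = (1)(+4.41) / 0.0592 = 74.5.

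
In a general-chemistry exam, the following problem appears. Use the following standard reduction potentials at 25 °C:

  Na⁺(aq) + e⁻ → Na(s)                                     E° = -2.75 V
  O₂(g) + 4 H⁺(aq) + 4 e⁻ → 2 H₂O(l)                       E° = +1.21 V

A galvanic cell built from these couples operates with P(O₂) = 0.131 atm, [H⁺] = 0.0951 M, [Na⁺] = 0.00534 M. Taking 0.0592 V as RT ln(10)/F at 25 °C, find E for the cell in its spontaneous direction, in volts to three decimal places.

O₂/H₂O is the cathode (higher E°), Na⁺/Na the anode: E°cell = +1.21 − (-2.75) = +3.96 V, n = 4.
Overall: O₂(g) + 4 H⁺(aq) + 4 Na(s) → 2 H₂O(l) + 4 Na⁺(aq)
Q = [Na⁺]^4 / (P(O₂)·[H⁺]^4); log Q = -4.120.
E = E° − (0.0592/n) log Q = +3.96 − (0.0592/4)(-4.120) = +4.021 V.

+4.021 V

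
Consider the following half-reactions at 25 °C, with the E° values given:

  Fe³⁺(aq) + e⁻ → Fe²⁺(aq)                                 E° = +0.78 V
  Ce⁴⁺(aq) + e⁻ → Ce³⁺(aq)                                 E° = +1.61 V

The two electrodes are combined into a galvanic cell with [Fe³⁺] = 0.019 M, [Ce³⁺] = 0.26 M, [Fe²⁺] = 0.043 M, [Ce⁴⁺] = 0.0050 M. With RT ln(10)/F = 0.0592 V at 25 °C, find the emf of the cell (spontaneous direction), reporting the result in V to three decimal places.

Ce⁴⁺/Ce³⁺ is the cathode (higher E°), Fe³⁺/Fe²⁺ the anode: E°cell = +1.61 − (+0.78) = +0.83 V, n = 1.
Overall: Ce⁴⁺(aq) + Fe²⁺(aq) → Ce³⁺(aq) + Fe³⁺(aq)
Q = [Ce³⁺]·[Fe³⁺] / ([Ce⁴⁺]·[Fe²⁺]); log Q = 1.361.
E = E° − (0.0592/n) log Q = +0.83 − (0.0592/1)(1.361) = +0.749 V.

+0.749 V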